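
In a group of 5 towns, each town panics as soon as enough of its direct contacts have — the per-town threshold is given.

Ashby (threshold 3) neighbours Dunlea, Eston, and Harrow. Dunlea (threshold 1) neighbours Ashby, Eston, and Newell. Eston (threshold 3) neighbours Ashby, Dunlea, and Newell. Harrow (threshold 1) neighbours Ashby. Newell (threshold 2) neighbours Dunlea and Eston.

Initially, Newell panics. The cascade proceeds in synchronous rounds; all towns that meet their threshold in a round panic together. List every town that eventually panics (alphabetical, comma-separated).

Round 1 — Newell panics (initial).
Round 2 — checking thresholds:
  Dunlea: 1 of 3 neighbours ≥ 1, panics.
  Eston: 1 of 3 neighbours < 3, holds.
Round 3 — no new panics; cascade stops.

Dunlea, Newell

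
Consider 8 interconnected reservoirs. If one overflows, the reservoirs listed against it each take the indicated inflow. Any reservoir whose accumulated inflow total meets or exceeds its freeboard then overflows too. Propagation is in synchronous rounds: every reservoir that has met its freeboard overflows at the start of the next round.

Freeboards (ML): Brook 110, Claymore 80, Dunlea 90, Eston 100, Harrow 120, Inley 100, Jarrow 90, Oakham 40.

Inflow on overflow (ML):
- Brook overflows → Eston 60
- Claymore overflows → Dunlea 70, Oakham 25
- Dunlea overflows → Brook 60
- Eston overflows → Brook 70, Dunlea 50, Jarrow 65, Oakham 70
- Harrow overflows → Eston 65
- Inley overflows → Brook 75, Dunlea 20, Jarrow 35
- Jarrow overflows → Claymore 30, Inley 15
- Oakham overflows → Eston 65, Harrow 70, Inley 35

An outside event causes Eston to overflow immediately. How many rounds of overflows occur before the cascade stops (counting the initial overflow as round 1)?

Round 1 — Eston overflows (initial).
  Brook: +70 → 70 < 110
  Dunlea: +50 → 50 < 90
  Jarrow: +65 → 65 < 90
  Oakham: +70 → 70 ≥ 40
Round 2 — Oakham overflows.
  Harrow: +70 → 70 < 120
  Inley: +35 → 35 < 100
No further overflows.

2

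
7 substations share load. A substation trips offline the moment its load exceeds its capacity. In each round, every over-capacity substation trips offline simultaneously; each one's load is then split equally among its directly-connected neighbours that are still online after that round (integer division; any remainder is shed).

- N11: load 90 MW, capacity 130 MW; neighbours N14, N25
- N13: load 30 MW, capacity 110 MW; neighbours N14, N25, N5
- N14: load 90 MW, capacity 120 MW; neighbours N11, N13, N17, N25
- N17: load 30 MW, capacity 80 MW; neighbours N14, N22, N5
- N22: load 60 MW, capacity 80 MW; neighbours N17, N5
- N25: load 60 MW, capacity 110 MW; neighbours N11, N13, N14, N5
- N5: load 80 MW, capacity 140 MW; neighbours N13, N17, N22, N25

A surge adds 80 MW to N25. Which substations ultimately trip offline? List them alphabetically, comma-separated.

N11, N14, N25

Round 1 — N25 at 140 > 110. N25 trips offline.
  N25 sheds 140 MW to N11, N13, N14, N5: 35 each.
    N11: 90+35 = 125 ≤ 130
    N13: 30+35 = 65 ≤ 110
    N14: 90+35 = 125 > 120
    N5: 80+35 = 115 ≤ 140
Round 2 — N14 trips offline.
  N14 sheds 125 MW to N11, N13, N17: 41 each (2 lost).
    N11: 125+41 = 166 > 130
    N13: 65+41 = 106 ≤ 110
    N17: 30+41 = 71 ≤ 80
Round 3 — N11 trips offline.
  N11 sheds 166 MW: no online neighbours, lost.
No further trips.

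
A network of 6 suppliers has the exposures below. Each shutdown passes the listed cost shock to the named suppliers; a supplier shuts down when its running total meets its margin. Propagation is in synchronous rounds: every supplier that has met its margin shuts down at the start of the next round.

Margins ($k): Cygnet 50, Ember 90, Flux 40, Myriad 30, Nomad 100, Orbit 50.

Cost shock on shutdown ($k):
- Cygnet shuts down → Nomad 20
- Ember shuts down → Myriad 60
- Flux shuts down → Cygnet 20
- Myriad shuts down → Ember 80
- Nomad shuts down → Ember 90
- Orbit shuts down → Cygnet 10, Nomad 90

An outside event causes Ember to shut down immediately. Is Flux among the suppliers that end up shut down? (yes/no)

no

Round 1 — Ember shuts down (initial).
  Myriad: +60 → 60 ≥ 30
Round 2 — Myriad shuts down.
No further shutdowns.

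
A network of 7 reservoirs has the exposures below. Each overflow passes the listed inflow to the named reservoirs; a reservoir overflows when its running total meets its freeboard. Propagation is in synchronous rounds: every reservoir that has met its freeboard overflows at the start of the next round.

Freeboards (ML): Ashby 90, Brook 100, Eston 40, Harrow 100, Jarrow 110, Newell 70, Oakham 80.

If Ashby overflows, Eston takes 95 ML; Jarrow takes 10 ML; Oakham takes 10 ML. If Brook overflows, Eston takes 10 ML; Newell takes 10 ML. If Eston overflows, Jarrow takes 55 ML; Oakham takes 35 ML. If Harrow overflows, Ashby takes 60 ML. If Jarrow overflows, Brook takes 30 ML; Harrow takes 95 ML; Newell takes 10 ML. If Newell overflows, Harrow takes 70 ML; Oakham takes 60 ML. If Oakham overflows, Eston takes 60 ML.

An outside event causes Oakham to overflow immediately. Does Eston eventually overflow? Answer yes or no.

yes

Round 1 — Oakham overflows (initial).
  Eston: +60 → 60 ≥ 40
Round 2 — Eston overflows.
  Jarrow: +55 → 55 < 110
No further overflows.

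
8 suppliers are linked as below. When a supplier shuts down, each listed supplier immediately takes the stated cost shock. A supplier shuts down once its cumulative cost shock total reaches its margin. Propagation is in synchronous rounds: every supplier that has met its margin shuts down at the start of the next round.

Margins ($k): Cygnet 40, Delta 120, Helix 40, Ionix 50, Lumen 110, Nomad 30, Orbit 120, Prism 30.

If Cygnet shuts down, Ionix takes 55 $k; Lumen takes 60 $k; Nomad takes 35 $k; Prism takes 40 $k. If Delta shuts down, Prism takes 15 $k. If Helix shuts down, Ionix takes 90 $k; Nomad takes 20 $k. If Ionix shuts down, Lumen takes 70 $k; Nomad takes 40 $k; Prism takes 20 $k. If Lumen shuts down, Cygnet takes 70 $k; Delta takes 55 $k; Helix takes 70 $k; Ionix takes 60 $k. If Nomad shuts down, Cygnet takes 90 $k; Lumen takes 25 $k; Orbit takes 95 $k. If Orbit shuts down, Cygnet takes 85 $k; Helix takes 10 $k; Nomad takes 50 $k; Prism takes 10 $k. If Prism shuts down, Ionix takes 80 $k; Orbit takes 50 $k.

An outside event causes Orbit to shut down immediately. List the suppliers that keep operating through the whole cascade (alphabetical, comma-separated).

Round 1 — Orbit shuts down (initial).
  Cygnet: +85 → 85 ≥ 40
  Helix: +10 → 10 < 40
  Nomad: +50 → 50 ≥ 30
  Prism: +10 → 10 < 30
Round 2 — Cygnet, Nomad shut down.
  Ionix: +55 → 55 ≥ 50
  Lumen: +60+25 → 85 < 110
  Prism: +40 → 50 ≥ 30
Round 3 — Ionix, Prism shut down.
  Lumen: +70 → 155 ≥ 110
Round 4 — Lumen shuts down.
  Delta: +55 → 55 < 120
  Helix: +70 → 80 ≥ 40
Round 5 — Helix shuts down.
No further shutdowns.

Delta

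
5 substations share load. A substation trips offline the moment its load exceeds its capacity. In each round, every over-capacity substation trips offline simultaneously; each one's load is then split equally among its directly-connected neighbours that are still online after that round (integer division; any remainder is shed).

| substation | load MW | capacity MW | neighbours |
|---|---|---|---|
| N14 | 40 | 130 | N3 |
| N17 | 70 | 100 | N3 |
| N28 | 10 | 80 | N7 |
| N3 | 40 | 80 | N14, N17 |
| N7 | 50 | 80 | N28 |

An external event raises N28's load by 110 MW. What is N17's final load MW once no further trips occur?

Round 1 — N28 at 120 > 80. N28 trips offline.
  N28 sheds 120 MW to N7: 120 each.
    N7: 50+120 = 170 > 80
Round 2 — N7 trips offline.
  N7 sheds 170 MW: no online neighbours, lost.
No further trips.

70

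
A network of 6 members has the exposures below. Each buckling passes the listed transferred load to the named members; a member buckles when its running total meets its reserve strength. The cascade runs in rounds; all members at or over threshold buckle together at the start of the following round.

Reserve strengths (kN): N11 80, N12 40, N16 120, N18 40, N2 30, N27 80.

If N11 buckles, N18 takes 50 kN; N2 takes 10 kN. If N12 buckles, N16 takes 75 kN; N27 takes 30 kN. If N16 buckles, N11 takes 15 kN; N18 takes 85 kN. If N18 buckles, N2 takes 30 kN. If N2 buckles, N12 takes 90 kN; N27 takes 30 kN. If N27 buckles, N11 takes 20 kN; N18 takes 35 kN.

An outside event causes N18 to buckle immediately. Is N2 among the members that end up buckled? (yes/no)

Round 1 — N18 buckles (initial).
  N2: +30 → 30 ≥ 30
Round 2 — N2 buckles.
  N12: +90 → 90 ≥ 40
  N27: +30 → 30 < 80
Round 3 — N12 buckles.
  N16: +75 → 75 < 120
  N27: +30 → 60 < 80
No further bucklings.

yes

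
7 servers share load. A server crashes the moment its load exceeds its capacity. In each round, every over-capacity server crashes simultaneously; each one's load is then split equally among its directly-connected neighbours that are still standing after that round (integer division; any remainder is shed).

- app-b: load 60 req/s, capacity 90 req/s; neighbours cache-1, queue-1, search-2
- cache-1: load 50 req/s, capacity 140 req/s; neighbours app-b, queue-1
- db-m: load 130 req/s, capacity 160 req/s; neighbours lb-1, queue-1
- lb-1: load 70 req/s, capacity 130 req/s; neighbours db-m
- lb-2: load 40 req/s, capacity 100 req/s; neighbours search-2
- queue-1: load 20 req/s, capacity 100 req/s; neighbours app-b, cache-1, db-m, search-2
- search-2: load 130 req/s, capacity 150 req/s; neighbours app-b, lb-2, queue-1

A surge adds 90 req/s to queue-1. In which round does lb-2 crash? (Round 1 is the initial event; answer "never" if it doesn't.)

3

Round 1 — queue-1 at 110 > 100. queue-1 crashes.
  queue-1 sheds 110 req/s to app-b, cache-1, db-m, search-2: 27 each (2 lost).
    app-b: 60+27 = 87 ≤ 90
    cache-1: 50+27 = 77 ≤ 140
    db-m: 130+27 = 157 ≤ 160
    search-2: 130+27 = 157 > 150
Round 2 — search-2 crashes.
  search-2 sheds 157 req/s to app-b, lb-2: 78 each (1 lost).
    app-b: 87+78 = 165 > 90
    lb-2: 40+78 = 118 > 100
Round 3 — app-b, lb-2 crash.
  app-b sheds 165 req/s to cache-1: 165 each.
    cache-1: 77+165 = 242 > 140
  lb-2 sheds 118 req/s: no online neighbours, lost.
Round 4 — cache-1 crashes.
  cache-1 sheds 242 req/s: no online neighbours, lost.
No further crashes.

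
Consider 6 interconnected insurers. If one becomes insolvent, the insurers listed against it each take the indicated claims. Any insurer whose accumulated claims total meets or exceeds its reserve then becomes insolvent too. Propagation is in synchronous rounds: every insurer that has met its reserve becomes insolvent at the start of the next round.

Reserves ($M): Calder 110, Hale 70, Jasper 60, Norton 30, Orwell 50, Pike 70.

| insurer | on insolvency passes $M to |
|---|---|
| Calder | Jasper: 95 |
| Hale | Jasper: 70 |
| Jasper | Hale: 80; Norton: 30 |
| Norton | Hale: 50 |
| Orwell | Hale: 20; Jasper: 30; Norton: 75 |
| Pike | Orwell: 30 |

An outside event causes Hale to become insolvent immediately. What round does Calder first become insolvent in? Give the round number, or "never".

Round 1 — Hale becomes insolvent (initial).
  Jasper: +70 → 70 ≥ 60
Round 2 — Jasper becomes insolvent.
  Norton: +30 → 30 ≥ 30
Round 3 — Norton becomes insolvent.
No further insolvencies.

never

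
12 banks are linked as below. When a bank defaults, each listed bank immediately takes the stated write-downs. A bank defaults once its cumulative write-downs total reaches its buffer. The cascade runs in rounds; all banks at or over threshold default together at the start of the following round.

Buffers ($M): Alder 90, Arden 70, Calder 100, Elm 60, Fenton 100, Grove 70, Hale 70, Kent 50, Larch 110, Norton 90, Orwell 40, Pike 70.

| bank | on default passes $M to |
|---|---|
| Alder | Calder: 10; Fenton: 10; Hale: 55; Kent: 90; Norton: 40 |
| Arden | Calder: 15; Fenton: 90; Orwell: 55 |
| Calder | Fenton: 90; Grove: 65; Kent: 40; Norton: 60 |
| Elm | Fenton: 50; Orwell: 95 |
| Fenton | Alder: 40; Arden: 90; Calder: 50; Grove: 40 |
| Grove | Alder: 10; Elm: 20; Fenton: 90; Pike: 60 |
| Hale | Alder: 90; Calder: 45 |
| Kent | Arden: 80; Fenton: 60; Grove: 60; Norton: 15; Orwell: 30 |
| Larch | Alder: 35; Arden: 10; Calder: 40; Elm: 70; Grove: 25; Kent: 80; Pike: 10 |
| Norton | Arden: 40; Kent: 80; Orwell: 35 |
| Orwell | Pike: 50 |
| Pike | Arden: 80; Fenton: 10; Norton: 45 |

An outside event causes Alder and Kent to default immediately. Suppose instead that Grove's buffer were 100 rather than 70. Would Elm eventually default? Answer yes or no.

With Grove's buffer at 100:
Round 1 — Alder, Kent default (initial).
  Arden: +80 → 80 ≥ 70
  Calder: +10 → 10 < 100
  Fenton: +10+60 → 70 < 100
  Grove: +60 → 60 < 100
  Hale: +55 → 55 < 70
  Norton: +40+15 → 55 < 90
  Orwell: +30 → 30 < 40
Round 2 — Arden defaults.
  Calder: +15 → 25 < 100
  Fenton: +90 → 160 ≥ 100
  Orwell: +55 → 85 ≥ 40
Round 3 — Fenton, Orwell default.
  Calder: +50 → 75 < 100
  Grove: +40 → 100 ≥ 100
  Pike: +50 → 50 < 70
Round 4 — Grove defaults.
  Elm: +20 → 20 < 60
  Pike: +60 → 110 ≥ 70
Round 5 — Pike defaults.
  Norton: +45 → 100 ≥ 90
Round 6 — Norton defaults.
No further defaults.

no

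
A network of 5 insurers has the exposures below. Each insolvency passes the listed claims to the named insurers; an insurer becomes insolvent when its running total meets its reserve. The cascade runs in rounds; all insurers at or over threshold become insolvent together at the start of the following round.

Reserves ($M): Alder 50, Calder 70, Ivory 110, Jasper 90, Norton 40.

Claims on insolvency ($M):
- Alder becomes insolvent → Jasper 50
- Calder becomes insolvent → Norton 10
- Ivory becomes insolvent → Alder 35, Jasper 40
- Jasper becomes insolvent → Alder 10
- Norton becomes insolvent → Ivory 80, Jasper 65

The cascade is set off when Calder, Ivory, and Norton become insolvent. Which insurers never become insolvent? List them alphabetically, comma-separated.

Alder

Round 1 — Calder, Ivory, Norton become insolvent (initial).
  Alder: +35 → 35 < 50
  Jasper: +40+65 → 105 ≥ 90
Round 2 — Jasper becomes insolvent.
  Alder: +10 → 45 < 50
No further insolvencies.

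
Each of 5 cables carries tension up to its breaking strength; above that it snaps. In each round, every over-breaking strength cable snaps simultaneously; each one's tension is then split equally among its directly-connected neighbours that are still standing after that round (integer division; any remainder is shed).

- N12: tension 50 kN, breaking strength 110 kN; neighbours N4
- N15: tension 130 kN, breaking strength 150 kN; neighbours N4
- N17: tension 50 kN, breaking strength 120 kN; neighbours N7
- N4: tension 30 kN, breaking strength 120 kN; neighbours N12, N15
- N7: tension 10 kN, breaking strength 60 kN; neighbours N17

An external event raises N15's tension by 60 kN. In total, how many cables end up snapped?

Round 1 — N15 at 190 > 150. N15 snaps.
  N15 sheds 190 kN to N4: 190 each.
    N4: 30+190 = 220 > 120
Round 2 — N4 snaps.
  N4 sheds 220 kN to N12: 220 each.
    N12: 50+220 = 270 > 110
Round 3 — N12 snaps.
  N12 sheds 270 kN: no online neighbours, lost.
No further breaks.

3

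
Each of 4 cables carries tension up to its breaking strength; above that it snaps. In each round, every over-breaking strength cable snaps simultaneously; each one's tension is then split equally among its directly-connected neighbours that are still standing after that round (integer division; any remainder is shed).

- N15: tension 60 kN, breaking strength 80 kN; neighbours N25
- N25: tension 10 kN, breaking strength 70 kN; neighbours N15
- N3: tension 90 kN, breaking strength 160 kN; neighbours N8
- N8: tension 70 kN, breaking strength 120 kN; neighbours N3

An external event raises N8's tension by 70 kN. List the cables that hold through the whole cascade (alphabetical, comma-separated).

Round 1 — N8 at 140 > 120. N8 snaps.
  N8 sheds 140 kN to N3: 140 each.
    N3: 90+140 = 230 > 160
Round 2 — N3 snaps.
  N3 sheds 230 kN: no online neighbours, lost.
No further breaks.

N15, N25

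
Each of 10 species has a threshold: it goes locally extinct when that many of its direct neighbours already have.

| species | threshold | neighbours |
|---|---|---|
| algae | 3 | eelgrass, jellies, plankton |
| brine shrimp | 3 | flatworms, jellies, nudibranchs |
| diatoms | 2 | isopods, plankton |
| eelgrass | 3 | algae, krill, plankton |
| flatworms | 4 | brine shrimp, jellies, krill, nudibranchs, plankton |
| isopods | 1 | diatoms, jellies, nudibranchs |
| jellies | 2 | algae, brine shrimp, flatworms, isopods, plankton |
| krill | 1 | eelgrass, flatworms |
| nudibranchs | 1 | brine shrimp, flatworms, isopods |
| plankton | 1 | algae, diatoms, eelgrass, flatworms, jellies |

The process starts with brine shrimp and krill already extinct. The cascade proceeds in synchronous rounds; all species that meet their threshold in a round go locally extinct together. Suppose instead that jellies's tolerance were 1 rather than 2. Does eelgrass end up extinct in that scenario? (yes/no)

With jellies's tolerance at 1:
Round 1 — brine shrimp, krill go locally extinct (initial).
Round 2 — checking thresholds:
  eelgrass: 1 of 3 neighbours < 3, below threshold.
  flatworms: 2 of 5 neighbours < 4, below threshold.
  jellies: 1 of 5 neighbours ≥ 1, goes locally extinct.
  nudibranchs: 1 of 3 neighbours ≥ 1, goes locally extinct.
Round 3 — checking thresholds:
  algae: 1 of 3 neighbours < 3, below threshold.
  eelgrass: 1 of 3 neighbours < 3, below threshold.
  flatworms: 4 of 5 neighbours ≥ 4, goes locally extinct.
  isopods: 2 of 3 neighbours ≥ 1, goes locally extinct.
  plankton: 1 of 5 neighbours ≥ 1, goes locally extinct.
Round 4 — checking thresholds:
  algae: 2 of 3 neighbours < 3, below threshold.
  diatoms: 2 of 2 neighbours ≥ 2, goes locally extinct.
  eelgrass: 2 of 3 neighbours < 3, below threshold.
Round 5 — no new extinctions; cascade stops.

no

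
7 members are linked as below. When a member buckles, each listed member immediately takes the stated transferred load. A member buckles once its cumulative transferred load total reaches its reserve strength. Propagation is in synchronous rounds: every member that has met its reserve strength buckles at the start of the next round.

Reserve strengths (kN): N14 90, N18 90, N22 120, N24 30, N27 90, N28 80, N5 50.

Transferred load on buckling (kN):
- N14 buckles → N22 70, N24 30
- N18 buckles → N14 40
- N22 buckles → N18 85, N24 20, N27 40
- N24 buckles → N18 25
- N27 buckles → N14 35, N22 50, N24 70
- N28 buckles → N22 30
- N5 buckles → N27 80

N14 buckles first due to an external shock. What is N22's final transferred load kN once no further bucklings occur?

70

Round 1 — N14 buckles (initial).
  N22: +70 → 70 < 120
  N24: +30 → 30 ≥ 30
Round 2 — N24 buckles.
  N18: +25 → 25 < 90
No further bucklings.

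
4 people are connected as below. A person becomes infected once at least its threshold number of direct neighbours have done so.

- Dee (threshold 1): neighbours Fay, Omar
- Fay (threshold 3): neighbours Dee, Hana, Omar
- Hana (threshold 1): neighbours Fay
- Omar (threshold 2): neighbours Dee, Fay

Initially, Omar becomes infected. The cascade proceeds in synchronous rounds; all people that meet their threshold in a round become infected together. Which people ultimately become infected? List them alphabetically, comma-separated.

Round 1 — Omar becomes infected (initial).
Round 2 — checking thresholds:
  Dee: 1 of 2 neighbours ≥ 1, becomes infected.
  Fay: 1 of 3 neighbours < 3, holds.
Round 3 — no new infections; cascade stops.

Dee, Omar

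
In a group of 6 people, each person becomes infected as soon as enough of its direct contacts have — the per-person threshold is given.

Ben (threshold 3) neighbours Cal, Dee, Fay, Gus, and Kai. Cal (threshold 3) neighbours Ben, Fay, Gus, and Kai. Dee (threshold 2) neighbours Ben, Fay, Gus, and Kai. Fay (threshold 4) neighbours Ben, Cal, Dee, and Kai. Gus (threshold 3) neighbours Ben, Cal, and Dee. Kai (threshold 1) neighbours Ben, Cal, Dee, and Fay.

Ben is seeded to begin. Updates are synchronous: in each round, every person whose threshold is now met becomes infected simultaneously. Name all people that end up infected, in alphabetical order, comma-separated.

Ben, Dee, Kai

Round 1 — Ben becomes infected (initial).
Round 2 — checking thresholds:
  Cal: 1 of 4 neighbours < 3, below threshold.
  Dee: 1 of 4 neighbours < 2, below threshold.
  Fay: 1 of 4 neighbours < 4, below threshold.
  Gus: 1 of 3 neighbours < 3, below threshold.
  Kai: 1 of 4 neighbours ≥ 1, becomes infected.
Round 3 — checking thresholds:
  Cal: 2 of 4 neighbours < 3, below threshold.
  Dee: 2 of 4 neighbours ≥ 2, becomes infected.
  Fay: 2 of 4 neighbours < 4, below threshold.
  Gus: 1 of 3 neighbours < 3, below threshold.
Round 4 — no new infections; cascade stops.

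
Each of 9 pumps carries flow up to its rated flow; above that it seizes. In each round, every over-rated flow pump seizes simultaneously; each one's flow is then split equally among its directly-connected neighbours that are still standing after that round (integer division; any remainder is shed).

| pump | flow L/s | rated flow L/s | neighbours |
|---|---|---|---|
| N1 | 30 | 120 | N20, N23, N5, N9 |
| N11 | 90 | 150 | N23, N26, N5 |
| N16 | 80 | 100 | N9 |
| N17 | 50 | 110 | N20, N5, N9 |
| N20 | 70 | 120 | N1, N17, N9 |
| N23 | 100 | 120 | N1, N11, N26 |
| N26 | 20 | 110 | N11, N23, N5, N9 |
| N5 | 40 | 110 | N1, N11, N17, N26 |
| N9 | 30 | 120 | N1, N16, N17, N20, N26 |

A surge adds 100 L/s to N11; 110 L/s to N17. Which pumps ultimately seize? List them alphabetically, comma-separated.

N1, N11, N16, N17, N20, N23, N26, N5, N9

Round 1 — N11 at 190 > 150; N17 at 160 > 110. N11, N17 seize.
  N11 sheds 190 L/s to N23, N26, N5: 63 each (1 lost).
    N23: 100+63 = 163 > 120
    N26: 20+63 = 83 ≤ 110
    N5: 40+63 = 103 ≤ 110
  N17 sheds 160 L/s to N20, N5, N9: 53 each (1 lost).
    N20: 70+53 = 123 > 120
    N5: 103+53 = 156 > 110
    N9: 30+53 = 83 ≤ 120
Round 2 — N20, N23, N5 seize.
  N20 sheds 123 L/s to N1, N9: 61 each (1 lost).
    N1: 30+61 = 91 ≤ 120
    N9: 83+61 = 144 > 120
  N23 sheds 163 L/s to N1, N26: 81 each (1 lost).
    N1: 91+81 = 172 > 120
    N26: 83+81 = 164 > 110
  N5 sheds 156 L/s to N1, N26: 78 each.
    N1: 172+78 = 250 > 120
    N26: 164+78 = 242 > 110
Round 3 — N1, N26, N9 seize.
  N1 sheds 250 L/s: no online neighbours, lost.
  N26 sheds 242 L/s: no online neighbours, lost.
  N9 sheds 144 L/s to N16: 144 each.
    N16: 80+144 = 224 > 100
Round 4 — N16 seizes.
  N16 sheds 224 L/s: no online neighbours, lost.
No further seizures.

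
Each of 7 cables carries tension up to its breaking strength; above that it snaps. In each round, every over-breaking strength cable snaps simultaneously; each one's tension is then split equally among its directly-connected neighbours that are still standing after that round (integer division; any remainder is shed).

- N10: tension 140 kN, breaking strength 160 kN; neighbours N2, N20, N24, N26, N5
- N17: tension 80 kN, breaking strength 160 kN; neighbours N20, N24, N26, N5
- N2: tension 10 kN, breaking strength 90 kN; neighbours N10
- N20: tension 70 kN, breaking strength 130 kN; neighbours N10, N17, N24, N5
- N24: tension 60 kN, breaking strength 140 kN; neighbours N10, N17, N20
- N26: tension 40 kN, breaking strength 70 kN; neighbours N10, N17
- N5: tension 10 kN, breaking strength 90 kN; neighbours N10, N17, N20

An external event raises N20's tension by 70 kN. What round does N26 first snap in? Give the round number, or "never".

3

Round 1 — N20 at 140 > 130. N20 snaps.
  N20 sheds 140 kN to N10, N17, N24, N5: 35 each.
    N10: 140+35 = 175 > 160
    N17: 80+35 = 115 ≤ 160
    N24: 60+35 = 95 ≤ 140
    N5: 10+35 = 45 ≤ 90
Round 2 — N10 snaps.
  N10 sheds 175 kN to N2, N24, N26, N5: 43 each (3 lost).
    N2: 10+43 = 53 ≤ 90
    N24: 95+43 = 138 ≤ 140
    N26: 40+43 = 83 > 70
    N5: 45+43 = 88 ≤ 90
Round 3 — N26 snaps.
  N26 sheds 83 kN to N17: 83 each.
    N17: 115+83 = 198 > 160
Round 4 — N17 snaps.
  N17 sheds 198 kN to N24, N5: 99 each.
    N24: 138+99 = 237 > 140
    N5: 88+99 = 187 > 90
Round 5 — N24, N5 snap.
  N24 sheds 237 kN: no online neighbours, lost.
  N5 sheds 187 kN: no online neighbours, lost.
No further breaks.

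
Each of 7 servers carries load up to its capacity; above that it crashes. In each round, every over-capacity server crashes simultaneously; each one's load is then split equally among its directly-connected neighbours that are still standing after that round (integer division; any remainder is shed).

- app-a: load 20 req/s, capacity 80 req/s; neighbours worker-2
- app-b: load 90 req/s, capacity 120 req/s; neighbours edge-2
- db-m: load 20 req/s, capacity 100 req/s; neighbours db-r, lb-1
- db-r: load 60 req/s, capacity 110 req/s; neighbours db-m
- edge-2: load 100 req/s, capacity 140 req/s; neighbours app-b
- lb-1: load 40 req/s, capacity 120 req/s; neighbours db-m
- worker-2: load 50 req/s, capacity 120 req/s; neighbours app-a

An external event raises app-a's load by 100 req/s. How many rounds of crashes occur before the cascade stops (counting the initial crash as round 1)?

Round 1 — app-a at 120 > 80. app-a crashes.
  app-a sheds 120 req/s to worker-2: 120 each.
    worker-2: 50+120 = 170 > 120
Round 2 — worker-2 crashes.
  worker-2 sheds 170 req/s: no online neighbours, lost.
No further crashes.

2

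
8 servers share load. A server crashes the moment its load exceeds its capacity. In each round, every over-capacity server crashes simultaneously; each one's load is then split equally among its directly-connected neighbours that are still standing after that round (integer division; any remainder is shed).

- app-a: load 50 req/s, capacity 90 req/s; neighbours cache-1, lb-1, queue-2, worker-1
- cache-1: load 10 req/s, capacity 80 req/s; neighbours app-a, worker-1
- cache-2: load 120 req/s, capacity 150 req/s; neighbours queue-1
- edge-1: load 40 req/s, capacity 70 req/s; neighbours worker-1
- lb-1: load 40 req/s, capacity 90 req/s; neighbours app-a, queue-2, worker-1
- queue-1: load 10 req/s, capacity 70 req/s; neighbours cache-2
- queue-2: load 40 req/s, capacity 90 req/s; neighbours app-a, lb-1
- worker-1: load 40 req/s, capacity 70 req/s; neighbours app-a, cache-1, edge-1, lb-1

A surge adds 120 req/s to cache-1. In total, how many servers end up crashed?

Round 1 — cache-1 at 130 > 80. cache-1 crashes.
  cache-1 sheds 130 req/s to app-a, worker-1: 65 each.
    app-a: 50+65 = 115 > 90
    worker-1: 40+65 = 105 > 70
Round 2 — app-a, worker-1 crash.
  app-a sheds 115 req/s to lb-1, queue-2: 57 each (1 lost).
    lb-1: 40+57 = 97 > 90
    queue-2: 40+57 = 97 > 90
  worker-1 sheds 105 req/s to edge-1, lb-1: 52 each (1 lost).
    edge-1: 40+52 = 92 > 70
    lb-1: 97+52 = 149 > 90
Round 3 — edge-1, lb-1, queue-2 crash.
  edge-1 sheds 92 req/s: no online neighbours, lost.
  lb-1 sheds 149 req/s: no online neighbours, lost.
  queue-2 sheds 97 req/s: no online neighbours, lost.
No further crashes.

6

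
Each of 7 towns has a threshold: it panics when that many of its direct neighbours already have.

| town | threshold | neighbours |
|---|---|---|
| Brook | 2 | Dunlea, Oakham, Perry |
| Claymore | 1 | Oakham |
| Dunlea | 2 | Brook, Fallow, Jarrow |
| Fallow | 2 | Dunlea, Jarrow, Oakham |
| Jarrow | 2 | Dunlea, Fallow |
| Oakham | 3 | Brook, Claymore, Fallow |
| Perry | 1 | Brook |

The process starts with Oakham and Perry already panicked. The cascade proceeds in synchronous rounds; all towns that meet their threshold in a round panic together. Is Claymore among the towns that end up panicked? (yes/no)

yes

Round 1 — Oakham, Perry panic (initial).
Round 2 — checking thresholds:
  Brook: 2 of 3 neighbours ≥ 2, panics.
  Claymore: 1 of 1 neighbours ≥ 1, panics.
  Fallow: 1 of 3 neighbours < 2, below threshold.
Round 3 — no new panics; cascade stops.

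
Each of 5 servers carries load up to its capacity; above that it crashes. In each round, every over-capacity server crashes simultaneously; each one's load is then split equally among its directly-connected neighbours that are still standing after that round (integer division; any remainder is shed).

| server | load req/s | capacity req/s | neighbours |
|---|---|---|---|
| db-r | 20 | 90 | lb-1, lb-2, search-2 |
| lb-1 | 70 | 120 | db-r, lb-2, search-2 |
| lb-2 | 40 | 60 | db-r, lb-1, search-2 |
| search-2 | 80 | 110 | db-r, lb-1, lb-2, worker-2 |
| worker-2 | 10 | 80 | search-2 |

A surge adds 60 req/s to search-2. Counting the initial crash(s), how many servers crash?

4

Round 1 — search-2 at 140 > 110. search-2 crashes.
  search-2 sheds 140 req/s to db-r, lb-1, lb-2, worker-2: 35 each.
    db-r: 20+35 = 55 ≤ 90
    lb-1: 70+35 = 105 ≤ 120
    lb-2: 40+35 = 75 > 60
    worker-2: 10+35 = 45 ≤ 80
Round 2 — lb-2 crashes.
  lb-2 sheds 75 req/s to db-r, lb-1: 37 each (1 lost).
    db-r: 55+37 = 92 > 90
    lb-1: 105+37 = 142 > 120
Round 3 — db-r, lb-1 crash.
  db-r sheds 92 req/s: no online neighbours, lost.
  lb-1 sheds 142 req/s: no online neighbours, lost.
No further crashes.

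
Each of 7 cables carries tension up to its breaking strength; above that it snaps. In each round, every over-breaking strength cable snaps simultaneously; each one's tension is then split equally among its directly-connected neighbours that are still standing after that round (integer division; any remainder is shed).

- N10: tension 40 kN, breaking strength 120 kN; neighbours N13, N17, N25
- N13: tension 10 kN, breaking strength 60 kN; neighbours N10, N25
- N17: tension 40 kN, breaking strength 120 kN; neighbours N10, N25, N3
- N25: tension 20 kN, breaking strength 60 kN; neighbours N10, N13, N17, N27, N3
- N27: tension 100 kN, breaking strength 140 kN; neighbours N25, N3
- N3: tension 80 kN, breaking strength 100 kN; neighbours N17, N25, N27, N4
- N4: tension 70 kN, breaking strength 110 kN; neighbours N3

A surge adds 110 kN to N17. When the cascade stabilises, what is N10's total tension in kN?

Round 1 — N17 at 150 > 120. N17 snaps.
  N17 sheds 150 kN to N10, N25, N3: 50 each.
    N10: 40+50 = 90 ≤ 120
    N25: 20+50 = 70 > 60
    N3: 80+50 = 130 > 100
Round 2 — N25, N3 snap.
  N25 sheds 70 kN to N10, N13, N27: 23 each (1 lost).
    N10: 90+23 = 113 ≤ 120
    N13: 10+23 = 33 ≤ 60
    N27: 100+23 = 123 ≤ 140
  N3 sheds 130 kN to N27, N4: 65 each.
    N27: 123+65 = 188 > 140
    N4: 70+65 = 135 > 110
Round 3 — N27, N4 snap.
  N27 sheds 188 kN: no online neighbours, lost.
  N4 sheds 135 kN: no online neighbours, lost.
No further breaks.

113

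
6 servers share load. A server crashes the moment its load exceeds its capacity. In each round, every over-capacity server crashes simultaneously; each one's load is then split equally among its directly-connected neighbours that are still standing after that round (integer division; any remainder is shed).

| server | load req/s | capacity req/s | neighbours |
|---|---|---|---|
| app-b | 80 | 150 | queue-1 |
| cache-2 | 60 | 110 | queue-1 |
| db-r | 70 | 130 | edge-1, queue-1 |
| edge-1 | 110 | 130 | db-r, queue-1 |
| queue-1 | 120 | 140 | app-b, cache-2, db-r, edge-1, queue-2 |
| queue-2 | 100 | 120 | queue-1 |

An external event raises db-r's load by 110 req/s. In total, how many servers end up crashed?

Round 1 — db-r at 180 > 130. db-r crashes.
  db-r sheds 180 req/s to edge-1, queue-1: 90 each.
    edge-1: 110+90 = 200 > 130
    queue-1: 120+90 = 210 > 140
Round 2 — edge-1, queue-1 crash.
  edge-1 sheds 200 req/s: no online neighbours, lost.
  queue-1 sheds 210 req/s to app-b, cache-2, queue-2: 70 each.
    app-b: 80+70 = 150 ≤ 150
    cache-2: 60+70 = 130 > 110
    queue-2: 100+70 = 170 > 120
Round 3 — cache-2, queue-2 crash.
  cache-2 sheds 130 req/s: no online neighbours, lost.
  queue-2 sheds 170 req/s: no online neighbours, lost.
No further crashes.

5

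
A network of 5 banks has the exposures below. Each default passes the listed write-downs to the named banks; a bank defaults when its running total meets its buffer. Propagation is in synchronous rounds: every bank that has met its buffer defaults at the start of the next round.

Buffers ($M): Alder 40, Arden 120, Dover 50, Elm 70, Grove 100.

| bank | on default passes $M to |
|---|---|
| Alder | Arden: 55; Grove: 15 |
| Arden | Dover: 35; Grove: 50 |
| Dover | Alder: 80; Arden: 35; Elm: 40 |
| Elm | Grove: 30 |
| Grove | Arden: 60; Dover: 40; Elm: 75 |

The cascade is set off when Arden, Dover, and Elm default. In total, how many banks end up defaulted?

Round 1 — Arden, Dover, Elm default (initial).
  Alder: +80 → 80 ≥ 40
  Grove: +50+30 → 80 < 100
Round 2 — Alder defaults.
  Grove: +15 → 95 < 100
No further defaults.

4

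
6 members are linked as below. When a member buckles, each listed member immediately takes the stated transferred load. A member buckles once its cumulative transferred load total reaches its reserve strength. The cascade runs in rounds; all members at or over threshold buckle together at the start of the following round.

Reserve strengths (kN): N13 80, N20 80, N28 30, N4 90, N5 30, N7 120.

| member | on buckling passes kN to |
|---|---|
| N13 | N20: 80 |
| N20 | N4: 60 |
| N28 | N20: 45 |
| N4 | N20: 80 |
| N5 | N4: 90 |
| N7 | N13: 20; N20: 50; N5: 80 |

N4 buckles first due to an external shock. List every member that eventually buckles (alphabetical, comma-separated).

Round 1 — N4 buckles (initial).
  N20: +80 → 80 ≥ 80
Round 2 — N20 buckles.
No further bucklings.

N20, N4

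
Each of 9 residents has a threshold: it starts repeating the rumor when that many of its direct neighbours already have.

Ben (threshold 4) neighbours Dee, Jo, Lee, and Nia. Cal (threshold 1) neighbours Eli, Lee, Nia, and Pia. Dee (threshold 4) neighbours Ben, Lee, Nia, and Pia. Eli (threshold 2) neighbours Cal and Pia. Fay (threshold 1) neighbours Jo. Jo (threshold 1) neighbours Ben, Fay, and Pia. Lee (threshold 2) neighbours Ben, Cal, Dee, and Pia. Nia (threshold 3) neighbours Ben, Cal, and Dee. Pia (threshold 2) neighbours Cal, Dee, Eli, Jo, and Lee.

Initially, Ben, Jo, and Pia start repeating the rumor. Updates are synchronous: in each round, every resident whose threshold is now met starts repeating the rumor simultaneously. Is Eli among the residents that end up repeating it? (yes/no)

yes

Round 1 — Ben, Jo, Pia start repeating the rumor (initial).
Round 2 — checking thresholds:
  Cal: 1 of 4 neighbours ≥ 1, starts repeating the rumor.
  Dee: 2 of 4 neighbours < 4, below threshold.
  Eli: 1 of 2 neighbours < 2, below threshold.
  Fay: 1 of 1 neighbours ≥ 1, starts repeating the rumor.
  Lee: 2 of 4 neighbours ≥ 2, starts repeating the rumor.
  Nia: 1 of 3 neighbours < 3, below threshold.
Round 3 — checking thresholds:
  Dee: 3 of 4 neighbours < 4, below threshold.
  Eli: 2 of 2 neighbours ≥ 2, starts repeating the rumor.
  Nia: 2 of 3 neighbours < 3, below threshold.
Round 4 — no new spreads; cascade stops.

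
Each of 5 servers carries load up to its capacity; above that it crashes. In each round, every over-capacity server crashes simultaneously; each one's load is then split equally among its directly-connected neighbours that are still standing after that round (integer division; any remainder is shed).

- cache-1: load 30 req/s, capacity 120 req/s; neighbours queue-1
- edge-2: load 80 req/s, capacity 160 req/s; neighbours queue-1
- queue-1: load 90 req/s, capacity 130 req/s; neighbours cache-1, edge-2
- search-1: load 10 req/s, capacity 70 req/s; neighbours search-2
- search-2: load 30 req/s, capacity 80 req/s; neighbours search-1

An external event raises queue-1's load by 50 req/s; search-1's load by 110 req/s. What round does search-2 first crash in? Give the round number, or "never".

Round 1 — queue-1 at 140 > 130; search-1 at 120 > 70. queue-1, search-1 crash.
  queue-1 sheds 140 req/s to cache-1, edge-2: 70 each.
    cache-1: 30+70 = 100 ≤ 120
    edge-2: 80+70 = 150 ≤ 160
  search-1 sheds 120 req/s to search-2: 120 each.
    search-2: 30+120 = 150 > 80
Round 2 — search-2 crashes.
  search-2 sheds 150 req/s: no online neighbours, lost.
No further crashes.

2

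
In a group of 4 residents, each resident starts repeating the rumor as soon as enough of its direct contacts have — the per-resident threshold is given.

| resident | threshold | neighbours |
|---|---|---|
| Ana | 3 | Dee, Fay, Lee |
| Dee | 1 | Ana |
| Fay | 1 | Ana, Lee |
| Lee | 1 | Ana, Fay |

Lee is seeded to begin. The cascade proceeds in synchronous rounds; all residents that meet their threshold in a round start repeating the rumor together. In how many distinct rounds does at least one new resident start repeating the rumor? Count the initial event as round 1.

Round 1 — Lee starts repeating the rumor (initial).
Round 2 — checking thresholds:
  Ana: 1 of 3 neighbours < 3, not yet.
  Fay: 1 of 2 neighbours ≥ 1, starts repeating the rumor.
Round 3 — no new spreads; cascade stops.

2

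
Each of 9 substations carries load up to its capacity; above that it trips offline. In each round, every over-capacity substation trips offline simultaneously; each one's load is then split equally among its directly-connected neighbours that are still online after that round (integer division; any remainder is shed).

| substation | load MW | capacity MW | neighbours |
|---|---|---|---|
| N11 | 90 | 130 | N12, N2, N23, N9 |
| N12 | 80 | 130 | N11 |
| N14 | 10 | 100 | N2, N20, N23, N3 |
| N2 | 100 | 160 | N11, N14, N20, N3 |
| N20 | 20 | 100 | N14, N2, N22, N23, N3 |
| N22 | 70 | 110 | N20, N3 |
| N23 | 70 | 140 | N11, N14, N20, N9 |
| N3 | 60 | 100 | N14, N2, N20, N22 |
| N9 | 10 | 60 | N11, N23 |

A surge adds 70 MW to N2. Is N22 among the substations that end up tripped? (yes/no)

no

Round 1 — N2 at 170 > 160. N2 trips offline.
  N2 sheds 170 MW to N11, N14, N20, N3: 42 each (2 lost).
    N11: 90+42 = 132 > 130
    N14: 10+42 = 52 ≤ 100
    N20: 20+42 = 62 ≤ 100
    N3: 60+42 = 102 > 100
Round 2 — N11, N3 trip offline.
  N11 sheds 132 MW to N12, N23, N9: 44 each.
    N12: 80+44 = 124 ≤ 130
    N23: 70+44 = 114 ≤ 140
    N9: 10+44 = 54 ≤ 60
  N3 sheds 102 MW to N14, N20, N22: 34 each.
    N14: 52+34 = 86 ≤ 100
    N20: 62+34 = 96 ≤ 100
    N22: 70+34 = 104 ≤ 110
No further trips.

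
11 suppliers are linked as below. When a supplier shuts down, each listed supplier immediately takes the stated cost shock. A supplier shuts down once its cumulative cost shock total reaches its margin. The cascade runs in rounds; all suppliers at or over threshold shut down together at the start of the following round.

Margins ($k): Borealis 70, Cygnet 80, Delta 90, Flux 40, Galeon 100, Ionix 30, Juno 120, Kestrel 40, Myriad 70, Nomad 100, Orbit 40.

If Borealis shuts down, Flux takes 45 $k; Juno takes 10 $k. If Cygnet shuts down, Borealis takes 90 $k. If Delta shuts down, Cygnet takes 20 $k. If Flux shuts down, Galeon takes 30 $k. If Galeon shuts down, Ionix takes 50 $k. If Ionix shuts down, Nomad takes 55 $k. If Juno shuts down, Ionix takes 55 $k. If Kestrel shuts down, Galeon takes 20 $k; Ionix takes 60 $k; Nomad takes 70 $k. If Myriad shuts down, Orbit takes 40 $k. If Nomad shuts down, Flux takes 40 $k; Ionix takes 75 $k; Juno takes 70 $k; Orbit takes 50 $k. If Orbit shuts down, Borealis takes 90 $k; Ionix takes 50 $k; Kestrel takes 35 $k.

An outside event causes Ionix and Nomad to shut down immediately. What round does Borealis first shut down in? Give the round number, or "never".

Round 1 — Ionix, Nomad shut down (initial).
  Flux: +40 → 40 ≥ 40
  Juno: +70 → 70 < 120
  Orbit: +50 → 50 ≥ 40
Round 2 — Flux, Orbit shut down.
  Borealis: +90 → 90 ≥ 70
  Galeon: +30 → 30 < 100
  Kestrel: +35 → 35 < 40
Round 3 — Borealis shuts down.
  Juno: +10 → 80 < 120
No further shutdowns.

3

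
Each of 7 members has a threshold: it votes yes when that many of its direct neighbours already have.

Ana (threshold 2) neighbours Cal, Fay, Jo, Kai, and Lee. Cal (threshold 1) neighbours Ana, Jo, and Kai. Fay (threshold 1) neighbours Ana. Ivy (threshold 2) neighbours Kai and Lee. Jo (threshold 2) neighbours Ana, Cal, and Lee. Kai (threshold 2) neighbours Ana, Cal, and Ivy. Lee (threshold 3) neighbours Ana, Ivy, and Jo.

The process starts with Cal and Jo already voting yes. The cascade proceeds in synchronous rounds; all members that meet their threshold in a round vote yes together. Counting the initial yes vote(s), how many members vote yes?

Round 1 — Cal, Jo vote yes (initial).
Round 2 — checking thresholds:
  Ana: 2 of 5 neighbours ≥ 2, votes yes.
  Kai: 1 of 3 neighbours < 2, holds.
  Lee: 1 of 3 neighbours < 3, holds.
Round 3 — checking thresholds:
  Fay: 1 of 1 neighbours ≥ 1, votes yes.
  Kai: 2 of 3 neighbours ≥ 2, votes yes.
  Lee: 2 of 3 neighbours < 3, holds.
Round 4 — no new yes votes; cascade stops.

5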